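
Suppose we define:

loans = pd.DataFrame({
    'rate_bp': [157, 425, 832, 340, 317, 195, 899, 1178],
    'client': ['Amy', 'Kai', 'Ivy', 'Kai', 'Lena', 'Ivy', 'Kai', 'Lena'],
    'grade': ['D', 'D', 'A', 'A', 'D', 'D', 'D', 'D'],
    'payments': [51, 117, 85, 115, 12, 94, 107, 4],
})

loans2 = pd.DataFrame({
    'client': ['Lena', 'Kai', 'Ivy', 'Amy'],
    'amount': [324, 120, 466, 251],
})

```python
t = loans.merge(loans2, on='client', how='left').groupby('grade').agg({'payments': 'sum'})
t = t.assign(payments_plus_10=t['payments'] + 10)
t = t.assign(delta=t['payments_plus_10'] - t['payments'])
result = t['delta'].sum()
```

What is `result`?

20

merge on 'client' (how='left') → 8 rows:
   rate_bp client grade  payments  amount
0      157    Amy     D        51     251
1      425    Kai     D       117     120
2      832    Ivy     A        85     466
3      340    Kai     A       115     120
4      317   Lena     D        12     324
5      195    Ivy     D        94     466
6      899    Kai     D       107     120
7     1178   Lena     D         4     324
group by grade, sum of payments:
       payments
grade          
A           200
D           385
add column payments_plus_10 = t['payments'] + 10:
       payments  payments_plus_10
grade                            
A           200               210
D           385               395
add column delta = t['payments_plus_10'] - t['payments']:
       payments  payments_plus_10  delta
grade                                   
A           200               210     10
D           385               395     10
Finally, sum of column 'delta' = 20.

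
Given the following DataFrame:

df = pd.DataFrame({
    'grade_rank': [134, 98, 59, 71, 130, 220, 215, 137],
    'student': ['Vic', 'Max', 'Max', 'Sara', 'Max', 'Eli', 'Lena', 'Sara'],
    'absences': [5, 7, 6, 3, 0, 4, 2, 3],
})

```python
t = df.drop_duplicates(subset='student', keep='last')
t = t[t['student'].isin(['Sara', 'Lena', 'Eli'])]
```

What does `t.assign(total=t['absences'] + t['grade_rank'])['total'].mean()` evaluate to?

drop duplicate student (keep=last):
   grade_rank student  absences
0         134     Vic         5
4         130     Max         0
5         220     Eli         4
6         215    Lena         2
7         137    Sara         3
filter rows where student in ['Sara', 'Lena', 'Eli']:
   grade_rank student  absences
5         220     Eli         4
6         215    Lena         2
7         137    Sara         3
add column total = t['absences'] + t['grade_rank']:
   grade_rank student  absences  total
5         220     Eli         4    224
6         215    Lena         2    217
7         137    Sara         3    140

193.666666667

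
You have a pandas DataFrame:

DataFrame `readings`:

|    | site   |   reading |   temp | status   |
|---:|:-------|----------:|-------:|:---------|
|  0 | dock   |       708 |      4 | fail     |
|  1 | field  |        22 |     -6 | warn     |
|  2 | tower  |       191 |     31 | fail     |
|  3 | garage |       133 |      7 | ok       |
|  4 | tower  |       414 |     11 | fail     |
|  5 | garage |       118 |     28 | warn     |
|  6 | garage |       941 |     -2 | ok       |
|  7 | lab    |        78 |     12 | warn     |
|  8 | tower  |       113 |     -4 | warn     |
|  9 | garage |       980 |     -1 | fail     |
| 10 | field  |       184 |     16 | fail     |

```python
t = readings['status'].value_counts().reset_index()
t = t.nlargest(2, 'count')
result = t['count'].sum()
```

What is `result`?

9

value_counts of status:
status
fail    5
warn    4
ok      2
Name: count, dtype: int64
reset_index():
  status  count
0   fail      5
1   warn      4
2     ok      2
take 2 rows with largest count:
  status  count
0   fail      5
1   warn      4
The sum of column 'count' is 9.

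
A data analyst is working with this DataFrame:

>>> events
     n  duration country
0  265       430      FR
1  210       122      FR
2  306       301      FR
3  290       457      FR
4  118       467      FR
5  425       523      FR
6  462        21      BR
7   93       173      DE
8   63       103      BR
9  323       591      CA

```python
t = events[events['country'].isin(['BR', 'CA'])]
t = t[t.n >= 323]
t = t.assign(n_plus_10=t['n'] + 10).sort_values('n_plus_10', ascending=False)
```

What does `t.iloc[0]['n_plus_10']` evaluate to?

filter rows where country in ['BR', 'CA']:
     n  duration country
6  462        21      BR
8   63       103      BR
9  323       591      CA
filter rows where n >= 323:
     n  duration country
6  462        21      BR
9  323       591      CA
add column n_plus_10 = t['n'] + 10:
     n  duration country  n_plus_10
6  462        21      BR        472
9  323       591      CA        333
sort by n_plus_10 descending:
     n  duration country  n_plus_10
6  462        21      BR        472
9  323       591      CA        333
The value at position 0, column 'n_plus_10' is 472.

472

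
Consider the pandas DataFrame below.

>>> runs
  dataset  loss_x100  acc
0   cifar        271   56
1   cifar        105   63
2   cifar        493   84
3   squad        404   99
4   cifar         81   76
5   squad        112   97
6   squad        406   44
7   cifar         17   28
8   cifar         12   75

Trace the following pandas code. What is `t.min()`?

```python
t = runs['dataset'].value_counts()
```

value_counts of dataset:
dataset
cifar    6
squad    3
Name: count, dtype: int64
Then the min of the resulting series: 3

3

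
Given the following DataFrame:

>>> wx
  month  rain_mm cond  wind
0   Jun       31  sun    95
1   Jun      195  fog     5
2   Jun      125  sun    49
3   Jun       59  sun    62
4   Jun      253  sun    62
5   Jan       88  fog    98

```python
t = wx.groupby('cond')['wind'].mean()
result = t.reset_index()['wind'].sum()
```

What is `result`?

118.5

group by cond, mean of wind:
cond
fog    51.5
sun    67.0
Name: wind, dtype: float64
reset_index():
  cond  wind
0  fog  51.5
1  sun  67.0
So sum() = 118.5.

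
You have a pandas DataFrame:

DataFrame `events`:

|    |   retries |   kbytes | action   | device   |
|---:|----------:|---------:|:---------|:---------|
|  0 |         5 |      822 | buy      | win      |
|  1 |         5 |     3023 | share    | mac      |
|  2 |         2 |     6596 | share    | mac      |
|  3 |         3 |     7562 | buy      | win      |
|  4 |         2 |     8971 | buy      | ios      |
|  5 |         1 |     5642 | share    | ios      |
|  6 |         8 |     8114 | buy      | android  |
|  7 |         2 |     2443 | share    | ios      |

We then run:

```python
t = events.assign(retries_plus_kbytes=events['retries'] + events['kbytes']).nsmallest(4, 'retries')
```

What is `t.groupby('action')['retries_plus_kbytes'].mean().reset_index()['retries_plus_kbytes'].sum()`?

13868.3333333

add column retries_plus_kbytes = events['retries'] + events['kbytes']:
   retries  kbytes action   device  retries_plus_kbytes
0        5     822    buy      win                  827
1        5    3023  share      mac                 3028
2        2    6596  share      mac                 6598
3        3    7562    buy      win                 7565
4        2    8971    buy      ios                 8973
5        1    5642  share      ios                 5643
6        8    8114    buy  android                 8122
7        2    2443  share      ios                 2445
take 4 rows with smallest retries:
   retries  kbytes action device  retries_plus_kbytes
5        1    5642  share    ios                 5643
2        2    6596  share    mac                 6598
4        2    8971    buy    ios                 8973
7        2    2443  share    ios                 2445
group by action, mean of retries_plus_kbytes:
action
buy      8973.000000
share    4895.333333
Name: retries_plus_kbytes, dtype: float64
reset_index():
  action  retries_plus_kbytes
0    buy          8973.000000
1  share          4895.333333
Finally, sum of column 'retries_plus_kbytes' = 13868.3333333.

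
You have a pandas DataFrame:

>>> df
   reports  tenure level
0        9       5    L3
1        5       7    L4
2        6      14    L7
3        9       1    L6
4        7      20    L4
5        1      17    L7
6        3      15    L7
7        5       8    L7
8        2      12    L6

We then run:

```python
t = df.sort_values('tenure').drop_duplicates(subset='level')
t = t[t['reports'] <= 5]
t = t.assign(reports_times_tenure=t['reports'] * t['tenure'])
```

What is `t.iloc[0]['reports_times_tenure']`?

sort by tenure:
   reports  tenure level
3        9       1    L6
0        9       5    L3
1        5       7    L4
7        5       8    L7
8        2      12    L6
2        6      14    L7
6        3      15    L7
5        1      17    L7
4        7      20    L4
drop duplicate level (keep=first):
   reports  tenure level
3        9       1    L6
0        9       5    L3
1        5       7    L4
7        5       8    L7
filter rows where reports <= 5:
   reports  tenure level
1        5       7    L4
7        5       8    L7
add column reports_times_tenure = t['reports'] * t['tenure']:
   reports  tenure level  reports_times_tenure
1        5       7    L4                    35
7        5       8    L7                    40
Hence 35.

35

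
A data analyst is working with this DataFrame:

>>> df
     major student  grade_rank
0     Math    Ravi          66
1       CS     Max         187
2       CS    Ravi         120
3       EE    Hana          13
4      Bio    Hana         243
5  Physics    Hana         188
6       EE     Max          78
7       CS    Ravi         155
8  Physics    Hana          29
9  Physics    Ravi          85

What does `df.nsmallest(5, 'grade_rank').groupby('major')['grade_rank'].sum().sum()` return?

271

take 5 rows with smallest grade_rank:
     major student  grade_rank
3       EE    Hana          13
8  Physics    Hana          29
0     Math    Ravi          66
6       EE     Max          78
9  Physics    Ravi          85
group by major, sum of grade_rank:
major
EE          91
Math        66
Physics    114
Name: grade_rank, dtype: int64
So sum() = 271.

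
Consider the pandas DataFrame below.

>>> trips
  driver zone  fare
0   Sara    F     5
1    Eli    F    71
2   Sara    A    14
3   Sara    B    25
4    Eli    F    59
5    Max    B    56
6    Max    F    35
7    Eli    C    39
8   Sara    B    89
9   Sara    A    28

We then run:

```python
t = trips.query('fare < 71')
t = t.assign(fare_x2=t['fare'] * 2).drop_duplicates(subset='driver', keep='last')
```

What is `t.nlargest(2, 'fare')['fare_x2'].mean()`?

74.0

filter rows where fare < 71:
  driver zone  fare
0   Sara    F     5
2   Sara    A    14
3   Sara    B    25
4    Eli    F    59
5    Max    B    56
6    Max    F    35
7    Eli    C    39
9   Sara    A    28
add column fare_x2 = t['fare'] * 2:
  driver zone  fare  fare_x2
0   Sara    F     5       10
2   Sara    A    14       28
3   Sara    B    25       50
4    Eli    F    59      118
5    Max    B    56      112
6    Max    F    35       70
7    Eli    C    39       78
9   Sara    A    28       56
drop duplicate driver (keep=last):
  driver zone  fare  fare_x2
6    Max    F    35       70
7    Eli    C    39       78
9   Sara    A    28       56
take 2 rows with largest fare:
  driver zone  fare  fare_x2
7    Eli    C    39       78
6    Max    F    35       70
Finally, mean of column 'fare_x2' = 74.0.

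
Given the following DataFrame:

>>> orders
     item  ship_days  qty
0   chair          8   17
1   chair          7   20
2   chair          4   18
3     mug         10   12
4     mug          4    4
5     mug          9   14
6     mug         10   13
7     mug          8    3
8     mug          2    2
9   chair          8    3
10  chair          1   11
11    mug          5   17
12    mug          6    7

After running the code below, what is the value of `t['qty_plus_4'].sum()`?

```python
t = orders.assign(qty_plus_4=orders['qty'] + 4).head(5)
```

add column qty_plus_4 = orders['qty'] + 4:
     item  ship_days  qty  qty_plus_4
0   chair          8   17          21
1   chair          7   20          24
2   chair          4   18          22
3     mug         10   12          16
4     mug          4    4           8
5     mug          9   14          18
6     mug         10   13          17
7     mug          8    3           7
8     mug          2    2           6
9   chair          8    3           7
10  chair          1   11          15
11    mug          5   17          21
12    mug          6    7          11
take first 5 rows:
    item  ship_days  qty  qty_plus_4
0  chair          8   17          21
1  chair          7   20          24
2  chair          4   18          22
3    mug         10   12          16
4    mug          4    4           8

91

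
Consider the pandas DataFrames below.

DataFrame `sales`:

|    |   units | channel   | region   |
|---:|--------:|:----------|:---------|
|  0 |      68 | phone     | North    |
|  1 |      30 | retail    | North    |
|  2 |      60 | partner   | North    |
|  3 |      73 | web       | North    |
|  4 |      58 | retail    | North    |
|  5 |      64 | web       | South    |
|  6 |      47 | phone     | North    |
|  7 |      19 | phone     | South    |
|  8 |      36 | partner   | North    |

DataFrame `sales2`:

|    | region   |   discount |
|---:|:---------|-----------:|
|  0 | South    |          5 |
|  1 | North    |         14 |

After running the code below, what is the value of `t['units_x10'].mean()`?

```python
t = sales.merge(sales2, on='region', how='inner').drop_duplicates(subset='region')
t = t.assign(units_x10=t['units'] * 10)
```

merge on 'region' (how='inner') → 9 rows:
   units  channel region  discount
0     68    phone  North        14
1     30   retail  North        14
2     60  partner  North        14
3     73      web  North        14
4     58   retail  North        14
5     64      web  South         5
6     47    phone  North        14
7     19    phone  South         5
8     36  partner  North        14
drop duplicate region (keep=first):
   units channel region  discount
0     68   phone  North        14
5     64     web  South         5
add column units_x10 = t['units'] * 10:
   units channel region  discount  units_x10
0     68   phone  North        14        680
5     64     web  South         5        640
Then the mean of column 'units_x10': 660.0

660.0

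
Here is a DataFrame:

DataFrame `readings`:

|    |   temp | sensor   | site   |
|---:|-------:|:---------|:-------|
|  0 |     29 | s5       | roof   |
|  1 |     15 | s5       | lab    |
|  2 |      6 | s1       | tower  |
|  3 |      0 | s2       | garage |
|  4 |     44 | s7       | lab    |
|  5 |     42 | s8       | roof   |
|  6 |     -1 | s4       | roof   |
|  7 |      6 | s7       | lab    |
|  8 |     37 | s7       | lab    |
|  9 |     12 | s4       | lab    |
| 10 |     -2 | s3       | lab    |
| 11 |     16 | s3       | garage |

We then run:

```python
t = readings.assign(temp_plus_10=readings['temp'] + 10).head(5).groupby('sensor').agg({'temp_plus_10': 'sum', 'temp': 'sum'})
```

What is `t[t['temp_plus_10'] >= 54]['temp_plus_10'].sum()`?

add column temp_plus_10 = readings['temp'] + 10:
    temp sensor    site  temp_plus_10
0     29     s5    roof            39
1     15     s5     lab            25
2      6     s1   tower            16
3      0     s2  garage            10
4     44     s7     lab            54
5     42     s8    roof            52
6     -1     s4    roof             9
7      6     s7     lab            16
8     37     s7     lab            47
9     12     s4     lab            22
10    -2     s3     lab             8
11    16     s3  garage            26
take first 5 rows:
   temp sensor    site  temp_plus_10
0    29     s5    roof            39
1    15     s5     lab            25
2     6     s1   tower            16
3     0     s2  garage            10
4    44     s7     lab            54
group by sensor: sum(temp_plus_10), sum(temp):
        temp_plus_10  temp
sensor                    
s1                16     6
s2                10     0
s5                64    44
s7                54    44
filter rows where temp_plus_10 >= 54:
        temp_plus_10  temp
sensor                    
s5                64    44
s7                54    44

118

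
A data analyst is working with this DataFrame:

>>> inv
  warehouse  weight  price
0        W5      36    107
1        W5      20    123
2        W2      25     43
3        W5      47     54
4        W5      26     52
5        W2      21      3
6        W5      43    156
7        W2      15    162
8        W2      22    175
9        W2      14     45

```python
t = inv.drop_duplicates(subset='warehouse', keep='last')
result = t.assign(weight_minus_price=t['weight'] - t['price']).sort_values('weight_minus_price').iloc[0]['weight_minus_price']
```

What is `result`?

drop duplicate warehouse (keep=last):
  warehouse  weight  price
6        W5      43    156
9        W2      14     45
add column weight_minus_price = t['weight'] - t['price']:
  warehouse  weight  price  weight_minus_price
6        W5      43    156                -113
9        W2      14     45                 -31
sort by weight_minus_price:
  warehouse  weight  price  weight_minus_price
6        W5      43    156                -113
9        W2      14     45                 -31
Then the value at position 0, column 'weight_minus_price': -113

-113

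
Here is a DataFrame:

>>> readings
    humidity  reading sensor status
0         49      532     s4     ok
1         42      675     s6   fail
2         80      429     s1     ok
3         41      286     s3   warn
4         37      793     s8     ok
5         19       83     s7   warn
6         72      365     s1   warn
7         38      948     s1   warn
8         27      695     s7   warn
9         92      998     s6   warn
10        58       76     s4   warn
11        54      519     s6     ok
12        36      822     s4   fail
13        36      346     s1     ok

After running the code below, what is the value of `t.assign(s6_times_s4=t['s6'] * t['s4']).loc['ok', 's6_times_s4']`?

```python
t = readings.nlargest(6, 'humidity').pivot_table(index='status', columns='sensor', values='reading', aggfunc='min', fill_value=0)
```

take 6 rows with largest humidity:
    humidity  reading sensor status
9         92      998     s6   warn
2         80      429     s1     ok
6         72      365     s1   warn
10        58       76     s4   warn
11        54      519     s6     ok
0         49      532     s4     ok
pivot: rows=status, cols=sensor, min(reading):
sensor   s1   s4   s6
status               
ok      429  532  519
warn    365   76  998
add column s6_times_s4 = t['s6'] * t['s4']:
sensor   s1   s4   s6  s6_times_s4
status                            
ok      429  532  519       276108
warn    365   76  998        75848

276108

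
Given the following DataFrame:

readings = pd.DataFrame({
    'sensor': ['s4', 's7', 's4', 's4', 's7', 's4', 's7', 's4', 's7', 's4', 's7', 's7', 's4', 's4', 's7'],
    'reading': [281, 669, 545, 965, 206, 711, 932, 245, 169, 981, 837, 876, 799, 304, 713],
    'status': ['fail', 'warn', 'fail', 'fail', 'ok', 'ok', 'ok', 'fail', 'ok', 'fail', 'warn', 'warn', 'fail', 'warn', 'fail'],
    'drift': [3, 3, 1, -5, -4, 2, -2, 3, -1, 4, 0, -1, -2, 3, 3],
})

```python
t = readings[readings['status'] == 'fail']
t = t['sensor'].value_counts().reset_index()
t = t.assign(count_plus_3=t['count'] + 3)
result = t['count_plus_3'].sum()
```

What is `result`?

13

filter rows where status == 'fail':
   sensor  reading status  drift
0      s4      281   fail      3
2      s4      545   fail      1
3      s4      965   fail     -5
7      s4      245   fail      3
9      s4      981   fail      4
12     s4      799   fail     -2
14     s7      713   fail      3
value_counts of sensor:
sensor
s4    6
s7    1
Name: count, dtype: int64
reset_index():
  sensor  count
0     s4      6
1     s7      1
add column count_plus_3 = t['count'] + 3:
  sensor  count  count_plus_3
0     s4      6             9
1     s7      1             4
So sum() = 13.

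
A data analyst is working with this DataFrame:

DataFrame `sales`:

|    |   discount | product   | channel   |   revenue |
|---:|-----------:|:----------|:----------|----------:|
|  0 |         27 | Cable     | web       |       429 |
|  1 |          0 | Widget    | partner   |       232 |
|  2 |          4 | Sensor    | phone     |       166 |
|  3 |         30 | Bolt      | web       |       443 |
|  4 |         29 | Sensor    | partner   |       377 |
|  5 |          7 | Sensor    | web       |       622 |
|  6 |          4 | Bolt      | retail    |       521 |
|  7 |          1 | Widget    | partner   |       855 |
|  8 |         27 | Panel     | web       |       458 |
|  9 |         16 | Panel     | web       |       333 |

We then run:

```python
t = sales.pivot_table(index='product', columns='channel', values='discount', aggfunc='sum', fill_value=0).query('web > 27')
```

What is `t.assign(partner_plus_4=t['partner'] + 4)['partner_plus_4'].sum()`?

8

pivot: rows=product, cols=channel, sum(discount):
channel  partner  phone  retail  web
product                             
Bolt           0      0       4   30
Cable          0      0       0   27
Panel          0      0       0   43
Sensor        29      4       0    7
Widget         1      0       0    0
filter rows where web > 27:
channel  partner  phone  retail  web
product                             
Bolt           0      0       4   30
Panel          0      0       0   43
add column partner_plus_4 = t['partner'] + 4:
channel  partner  phone  retail  web  partner_plus_4
product                                             
Bolt           0      0       4   30               4
Panel          0      0       0   43               4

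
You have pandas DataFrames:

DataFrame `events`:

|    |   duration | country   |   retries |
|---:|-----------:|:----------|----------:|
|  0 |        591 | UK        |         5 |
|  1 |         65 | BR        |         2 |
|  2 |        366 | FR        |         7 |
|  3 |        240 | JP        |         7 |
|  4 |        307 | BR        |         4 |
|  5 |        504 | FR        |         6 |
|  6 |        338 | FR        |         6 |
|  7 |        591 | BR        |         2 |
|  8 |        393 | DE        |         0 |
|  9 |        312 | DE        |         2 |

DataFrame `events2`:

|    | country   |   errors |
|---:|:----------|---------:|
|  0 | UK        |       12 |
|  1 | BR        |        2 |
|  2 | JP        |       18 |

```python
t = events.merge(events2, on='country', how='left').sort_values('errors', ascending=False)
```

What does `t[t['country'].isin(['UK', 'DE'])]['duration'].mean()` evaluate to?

432.0

merge on 'country' (how='left') → 10 rows:
   duration country  retries  errors
0       591      UK        5    12.0
1        65      BR        2     2.0
2       366      FR        7     NaN
3       240      JP        7    18.0
4       307      BR        4     2.0
5       504      FR        6     NaN
6       338      FR        6     NaN
7       591      BR        2     2.0
8       393      DE        0     NaN
9       312      DE        2     NaN
sort by errors descending:
   duration country  retries  errors
3       240      JP        7    18.0
0       591      UK        5    12.0
1        65      BR        2     2.0
4       307      BR        4     2.0
7       591      BR        2     2.0
2       366      FR        7     NaN
5       504      FR        6     NaN
6       338      FR        6     NaN
8       393      DE        0     NaN
9       312      DE        2     NaN
filter rows where country in ['UK', 'DE']:
   duration country  retries  errors
0       591      UK        5    12.0
8       393      DE        0     NaN
9       312      DE        2     NaN
Finally, mean of column 'duration' = 432.0.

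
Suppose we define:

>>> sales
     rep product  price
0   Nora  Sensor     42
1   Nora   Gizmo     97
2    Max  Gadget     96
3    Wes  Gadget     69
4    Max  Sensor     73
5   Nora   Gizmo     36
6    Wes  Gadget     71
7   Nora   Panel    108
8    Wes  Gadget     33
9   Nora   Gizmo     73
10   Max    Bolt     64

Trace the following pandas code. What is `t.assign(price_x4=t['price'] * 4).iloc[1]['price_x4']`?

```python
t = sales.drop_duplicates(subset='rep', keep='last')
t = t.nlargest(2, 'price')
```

256

drop duplicate rep (keep=last):
     rep product  price
8    Wes  Gadget     33
9   Nora   Gizmo     73
10   Max    Bolt     64
take 2 rows with largest price:
     rep product  price
9   Nora   Gizmo     73
10   Max    Bolt     64
add column price_x4 = t['price'] * 4:
     rep product  price  price_x4
9   Nora   Gizmo     73       292
10   Max    Bolt     64       256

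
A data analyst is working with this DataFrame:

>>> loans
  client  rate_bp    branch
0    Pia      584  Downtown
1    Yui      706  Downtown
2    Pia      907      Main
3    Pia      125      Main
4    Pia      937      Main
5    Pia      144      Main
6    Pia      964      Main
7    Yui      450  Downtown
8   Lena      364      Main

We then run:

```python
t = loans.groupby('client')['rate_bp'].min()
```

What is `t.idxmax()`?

group by client, min of rate_bp:
client
Lena    364
Pia     125
Yui     450
Name: rate_bp, dtype: int64
Finally, label with the largest value = Yui.

Yui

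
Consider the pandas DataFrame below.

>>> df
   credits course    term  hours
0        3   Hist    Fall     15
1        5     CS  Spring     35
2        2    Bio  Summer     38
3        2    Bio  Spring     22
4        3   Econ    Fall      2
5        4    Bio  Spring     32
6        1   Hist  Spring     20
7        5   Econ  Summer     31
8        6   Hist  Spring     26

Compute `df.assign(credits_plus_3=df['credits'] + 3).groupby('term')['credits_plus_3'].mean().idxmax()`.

Spring

add column credits_plus_3 = df['credits'] + 3:
   credits course    term  hours  credits_plus_3
0        3   Hist    Fall     15               6
1        5     CS  Spring     35               8
2        2    Bio  Summer     38               5
3        2    Bio  Spring     22               5
4        3   Econ    Fall      2               6
5        4    Bio  Spring     32               7
6        1   Hist  Spring     20               4
7        5   Econ  Summer     31               8
8        6   Hist  Spring     26               9
group by term, mean of credits_plus_3:
term
Fall      6.0
Spring    6.6
Summer    6.5
Name: credits_plus_3, dtype: float64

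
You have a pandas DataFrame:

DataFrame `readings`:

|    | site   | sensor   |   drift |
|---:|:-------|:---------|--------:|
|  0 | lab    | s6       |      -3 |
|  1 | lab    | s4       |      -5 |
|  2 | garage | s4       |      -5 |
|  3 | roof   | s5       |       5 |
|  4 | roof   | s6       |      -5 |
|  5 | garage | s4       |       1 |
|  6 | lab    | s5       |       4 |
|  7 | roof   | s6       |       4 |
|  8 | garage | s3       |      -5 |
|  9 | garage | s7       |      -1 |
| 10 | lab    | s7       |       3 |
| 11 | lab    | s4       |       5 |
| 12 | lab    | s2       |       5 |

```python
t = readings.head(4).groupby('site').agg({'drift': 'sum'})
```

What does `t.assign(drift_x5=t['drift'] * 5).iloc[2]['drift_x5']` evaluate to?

25

take first 4 rows:
     site sensor  drift
0     lab     s6     -3
1     lab     s4     -5
2  garage     s4     -5
3    roof     s5      5
group by site, sum of drift:
        drift
site         
garage     -5
lab        -8
roof        5
add column drift_x5 = t['drift'] * 5:
        drift  drift_x5
site                   
garage     -5       -25
lab        -8       -40
roof        5        25
So iloc[2]['drift_x5'] = 25.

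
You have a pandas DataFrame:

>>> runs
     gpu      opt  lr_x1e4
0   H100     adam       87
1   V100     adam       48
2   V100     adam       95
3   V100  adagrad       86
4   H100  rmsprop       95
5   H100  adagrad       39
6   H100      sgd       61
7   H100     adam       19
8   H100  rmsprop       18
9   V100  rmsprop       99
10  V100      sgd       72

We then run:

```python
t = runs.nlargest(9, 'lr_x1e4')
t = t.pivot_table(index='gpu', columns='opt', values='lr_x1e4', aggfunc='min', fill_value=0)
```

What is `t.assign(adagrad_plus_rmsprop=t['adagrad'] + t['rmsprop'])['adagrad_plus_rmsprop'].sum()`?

319

take 9 rows with largest lr_x1e4:
     gpu      opt  lr_x1e4
9   V100  rmsprop       99
2   V100     adam       95
4   H100  rmsprop       95
0   H100     adam       87
3   V100  adagrad       86
10  V100      sgd       72
6   H100      sgd       61
1   V100     adam       48
5   H100  adagrad       39
pivot: rows=gpu, cols=opt, min(lr_x1e4):
opt   adagrad  adam  rmsprop  sgd
gpu                              
H100       39    87       95   61
V100       86    48       99   72
add column adagrad_plus_rmsprop = t['adagrad'] + t['rmsprop']:
opt   adagrad  adam  rmsprop  sgd  adagrad_plus_rmsprop
gpu                                                    
H100       39    87       95   61                   134
V100       86    48       99   72                   185
Finally, sum of column 'adagrad_plus_rmsprop' = 319.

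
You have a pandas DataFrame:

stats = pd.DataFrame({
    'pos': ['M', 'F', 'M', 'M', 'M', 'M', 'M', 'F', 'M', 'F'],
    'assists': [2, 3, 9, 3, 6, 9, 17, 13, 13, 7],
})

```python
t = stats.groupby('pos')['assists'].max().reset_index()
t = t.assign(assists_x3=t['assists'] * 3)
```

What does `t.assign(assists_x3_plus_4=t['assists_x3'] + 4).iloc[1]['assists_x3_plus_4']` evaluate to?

group by pos, max of assists:
pos
F    13
M    17
Name: assists, dtype: int64
reset_index():
  pos  assists
0   F       13
1   M       17
add column assists_x3 = t['assists'] * 3:
  pos  assists  assists_x3
0   F       13          39
1   M       17          51
add column assists_x3_plus_4 = t['assists_x3'] + 4:
  pos  assists  assists_x3  assists_x3_plus_4
0   F       13          39                 43
1   M       17          51                 55
Then the value at position 1, column 'assists_x3_plus_4': 55

55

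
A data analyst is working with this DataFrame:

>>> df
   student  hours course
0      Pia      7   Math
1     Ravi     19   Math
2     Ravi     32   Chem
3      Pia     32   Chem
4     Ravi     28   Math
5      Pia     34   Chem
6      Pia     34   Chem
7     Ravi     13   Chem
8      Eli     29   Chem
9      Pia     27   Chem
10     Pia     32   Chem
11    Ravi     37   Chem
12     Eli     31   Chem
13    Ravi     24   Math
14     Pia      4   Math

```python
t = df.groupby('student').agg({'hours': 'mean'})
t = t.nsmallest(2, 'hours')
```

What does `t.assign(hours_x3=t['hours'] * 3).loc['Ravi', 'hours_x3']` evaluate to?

76.5

group by student, mean of hours:
             hours
student           
Eli      30.000000
Pia      24.285714
Ravi     25.500000
take 2 rows with smallest hours:
             hours
student           
Pia      24.285714
Ravi     25.500000
add column hours_x3 = t['hours'] * 3:
             hours   hours_x3
student                      
Pia      24.285714  72.857143
Ravi     25.500000  76.500000
So loc['Ravi', 'hours_x3'] = 76.5.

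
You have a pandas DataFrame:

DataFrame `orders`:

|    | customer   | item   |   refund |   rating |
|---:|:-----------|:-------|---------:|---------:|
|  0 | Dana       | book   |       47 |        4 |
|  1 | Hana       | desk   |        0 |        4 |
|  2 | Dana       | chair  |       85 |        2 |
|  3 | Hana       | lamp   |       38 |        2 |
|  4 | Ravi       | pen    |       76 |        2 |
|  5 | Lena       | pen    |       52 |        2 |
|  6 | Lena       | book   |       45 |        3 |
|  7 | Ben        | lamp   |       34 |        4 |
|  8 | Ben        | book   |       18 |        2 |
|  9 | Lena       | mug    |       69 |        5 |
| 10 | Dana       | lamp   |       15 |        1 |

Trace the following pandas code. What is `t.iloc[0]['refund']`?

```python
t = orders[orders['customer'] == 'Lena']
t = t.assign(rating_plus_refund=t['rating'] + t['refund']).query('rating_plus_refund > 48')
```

filter rows where customer == 'Lena':
  customer  item  refund  rating
5     Lena   pen      52       2
6     Lena  book      45       3
9     Lena   mug      69       5
add column rating_plus_refund = t['rating'] + t['refund']:
  customer  item  refund  rating  rating_plus_refund
5     Lena   pen      52       2                  54
6     Lena  book      45       3                  48
9     Lena   mug      69       5                  74
filter rows where rating_plus_refund > 48:
  customer item  refund  rating  rating_plus_refund
5     Lena  pen      52       2                  54
9     Lena  mug      69       5                  74
So iloc[0]['refund'] = 52.

52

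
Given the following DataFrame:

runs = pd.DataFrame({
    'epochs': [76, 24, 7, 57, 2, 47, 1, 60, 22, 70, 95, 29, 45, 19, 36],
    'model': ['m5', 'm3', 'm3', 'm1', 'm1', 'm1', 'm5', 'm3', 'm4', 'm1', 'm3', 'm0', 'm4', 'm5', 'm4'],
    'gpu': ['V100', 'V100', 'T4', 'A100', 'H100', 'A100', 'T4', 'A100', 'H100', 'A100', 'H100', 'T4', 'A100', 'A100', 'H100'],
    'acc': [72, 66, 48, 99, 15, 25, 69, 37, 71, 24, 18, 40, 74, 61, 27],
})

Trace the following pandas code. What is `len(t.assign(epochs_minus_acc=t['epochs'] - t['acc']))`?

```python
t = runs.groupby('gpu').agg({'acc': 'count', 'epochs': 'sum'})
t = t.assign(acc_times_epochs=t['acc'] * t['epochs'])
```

4

group by gpu: count(acc), sum(epochs):
      acc  epochs
gpu              
A100    6     298
H100    4     155
T4      3      37
V100    2     100
add column acc_times_epochs = t['acc'] * t['epochs']:
      acc  epochs  acc_times_epochs
gpu                                
A100    6     298              1788
H100    4     155               620
T4      3      37               111
V100    2     100               200
add column epochs_minus_acc = t['epochs'] - t['acc']:
      acc  epochs  acc_times_epochs  epochs_minus_acc
gpu                                                  
A100    6     298              1788               292
H100    4     155               620               151
T4      3      37               111                34
V100    2     100               200                98
The number of rows is 4.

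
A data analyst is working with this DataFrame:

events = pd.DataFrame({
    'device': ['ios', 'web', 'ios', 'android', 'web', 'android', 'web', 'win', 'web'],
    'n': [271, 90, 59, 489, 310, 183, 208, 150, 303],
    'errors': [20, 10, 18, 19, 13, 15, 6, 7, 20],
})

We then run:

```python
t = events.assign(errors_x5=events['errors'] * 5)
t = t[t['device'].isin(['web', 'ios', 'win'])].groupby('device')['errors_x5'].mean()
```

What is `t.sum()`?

add column errors_x5 = events['errors'] * 5:
    device    n  errors  errors_x5
0      ios  271      20        100
1      web   90      10         50
2      ios   59      18         90
3  android  489      19         95
4      web  310      13         65
5  android  183      15         75
6      web  208       6         30
7      win  150       7         35
8      web  303      20        100
filter rows where device in ['web', 'ios', 'win']:
  device    n  errors  errors_x5
0    ios  271      20        100
1    web   90      10         50
2    ios   59      18         90
4    web  310      13         65
6    web  208       6         30
7    win  150       7         35
8    web  303      20        100
group by device, mean of errors_x5:
device
ios    95.00
web    61.25
win    35.00
Name: errors_x5, dtype: float64

191.25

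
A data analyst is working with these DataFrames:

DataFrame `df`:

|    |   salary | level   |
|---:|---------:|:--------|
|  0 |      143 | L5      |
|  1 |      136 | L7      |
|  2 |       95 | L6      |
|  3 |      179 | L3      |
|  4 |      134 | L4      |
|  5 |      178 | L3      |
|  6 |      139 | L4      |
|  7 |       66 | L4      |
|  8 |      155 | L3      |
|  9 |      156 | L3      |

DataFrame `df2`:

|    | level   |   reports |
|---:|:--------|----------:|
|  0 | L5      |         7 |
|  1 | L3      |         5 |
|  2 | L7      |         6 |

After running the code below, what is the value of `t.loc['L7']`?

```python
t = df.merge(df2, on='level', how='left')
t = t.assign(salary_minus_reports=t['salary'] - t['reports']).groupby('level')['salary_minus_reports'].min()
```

130.0

merge on 'level' (how='left') → 10 rows:
   salary level  reports
0     143    L5      7.0
1     136    L7      6.0
2      95    L6      NaN
3     179    L3      5.0
4     134    L4      NaN
5     178    L3      5.0
6     139    L4      NaN
7      66    L4      NaN
8     155    L3      5.0
9     156    L3      5.0
add column salary_minus_reports = t['salary'] - t['reports']:
   salary level  reports  salary_minus_reports
0     143    L5      7.0                 136.0
1     136    L7      6.0                 130.0
2      95    L6      NaN                   NaN
3     179    L3      5.0                 174.0
4     134    L4      NaN                   NaN
5     178    L3      5.0                 173.0
6     139    L4      NaN                   NaN
7      66    L4      NaN                   NaN
8     155    L3      5.0                 150.0
9     156    L3      5.0                 151.0
group by level, min of salary_minus_reports:
level
L3    150.0
L4      NaN
L5    136.0
L6      NaN
L7    130.0
Name: salary_minus_reports, dtype: float64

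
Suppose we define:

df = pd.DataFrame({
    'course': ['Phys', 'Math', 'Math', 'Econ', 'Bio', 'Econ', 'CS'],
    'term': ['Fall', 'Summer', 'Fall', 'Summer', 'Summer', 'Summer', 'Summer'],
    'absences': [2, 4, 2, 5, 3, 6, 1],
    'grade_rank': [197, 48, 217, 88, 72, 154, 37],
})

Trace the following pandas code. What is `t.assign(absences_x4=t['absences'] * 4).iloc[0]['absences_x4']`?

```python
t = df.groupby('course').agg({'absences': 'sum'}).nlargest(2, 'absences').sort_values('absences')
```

24

group by course, sum of absences:
        absences
course          
Bio            3
CS             1
Econ          11
Math           6
Phys           2
take 2 rows with largest absences:
        absences
course          
Econ          11
Math           6
sort by absences:
        absences
course          
Math           6
Econ          11
add column absences_x4 = t['absences'] * 4:
        absences  absences_x4
course                       
Math           6           24
Econ          11           44
Reading off the value at position 0, column 'absences_x4', we get 24.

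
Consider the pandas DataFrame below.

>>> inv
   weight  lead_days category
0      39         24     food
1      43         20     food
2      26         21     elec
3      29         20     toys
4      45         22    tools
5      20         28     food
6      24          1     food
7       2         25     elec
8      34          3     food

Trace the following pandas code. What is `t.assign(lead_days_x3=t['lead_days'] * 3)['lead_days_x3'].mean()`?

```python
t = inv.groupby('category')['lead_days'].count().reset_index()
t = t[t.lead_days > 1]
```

10.5

group by category, count of lead_days:
category
elec     2
food     5
tools    1
toys     1
Name: lead_days, dtype: int64
reset_index():
  category  lead_days
0     elec          2
1     food          5
2    tools          1
3     toys          1
filter rows where lead_days > 1:
  category  lead_days
0     elec          2
1     food          5
add column lead_days_x3 = t['lead_days'] * 3:
  category  lead_days  lead_days_x3
0     elec          2             6
1     food          5            15
The mean of column 'lead_days_x3' is 10.5.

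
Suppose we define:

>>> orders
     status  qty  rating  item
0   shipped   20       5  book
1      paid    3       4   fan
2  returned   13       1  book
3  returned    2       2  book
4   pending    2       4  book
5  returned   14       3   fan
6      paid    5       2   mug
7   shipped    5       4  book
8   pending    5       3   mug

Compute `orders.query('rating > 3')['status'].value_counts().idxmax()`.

shipped

filter rows where rating > 3:
    status  qty  rating  item
0  shipped   20       5  book
1     paid    3       4   fan
4  pending    2       4  book
7  shipped    5       4  book
value_counts of status:
status
shipped    2
paid       1
pending    1
Name: count, dtype: int64
Reading off the label with the largest value, we get shipped.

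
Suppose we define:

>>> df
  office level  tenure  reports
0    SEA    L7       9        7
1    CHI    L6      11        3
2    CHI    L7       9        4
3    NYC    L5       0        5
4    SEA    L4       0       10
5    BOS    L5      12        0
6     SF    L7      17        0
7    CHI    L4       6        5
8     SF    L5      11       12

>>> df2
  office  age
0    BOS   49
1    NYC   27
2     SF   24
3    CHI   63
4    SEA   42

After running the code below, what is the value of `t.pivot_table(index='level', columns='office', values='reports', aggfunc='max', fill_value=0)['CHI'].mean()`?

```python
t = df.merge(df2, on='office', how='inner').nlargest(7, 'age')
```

3.0

merge on 'office' (how='inner') → 9 rows:
  office level  tenure  reports  age
0    SEA    L7       9        7   42
1    CHI    L6      11        3   63
2    CHI    L7       9        4   63
3    NYC    L5       0        5   27
4    SEA    L4       0       10   42
5    BOS    L5      12        0   49
6     SF    L7      17        0   24
7    CHI    L4       6        5   63
8     SF    L5      11       12   24
take 7 rows with largest age:
  office level  tenure  reports  age
1    CHI    L6      11        3   63
2    CHI    L7       9        4   63
7    CHI    L4       6        5   63
5    BOS    L5      12        0   49
0    SEA    L7       9        7   42
4    SEA    L4       0       10   42
3    NYC    L5       0        5   27
pivot: rows=level, cols=office, max(reports):
office  BOS  CHI  NYC  SEA
level                     
L4        0    5    0   10
L5        0    0    5    0
L6        0    3    0    0
L7        0    4    0    7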